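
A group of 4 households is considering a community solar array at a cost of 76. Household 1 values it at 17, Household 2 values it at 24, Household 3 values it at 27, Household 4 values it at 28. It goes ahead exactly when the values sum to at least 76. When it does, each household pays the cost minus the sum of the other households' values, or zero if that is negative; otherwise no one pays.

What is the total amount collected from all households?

19

Total value 96 ≥ cost 76, so it is built.
Household 1: others sum to 79; max(0, 76 - 79) = 0.
Household 2: others sum to 72; max(0, 76 - 72) = 4.
Household 3: others sum to 69; max(0, 76 - 69) = 7.
Household 4: others sum to 68; max(0, 76 - 68) = 8.
Total collected = 0 + 4 + 7 + 8 = 19.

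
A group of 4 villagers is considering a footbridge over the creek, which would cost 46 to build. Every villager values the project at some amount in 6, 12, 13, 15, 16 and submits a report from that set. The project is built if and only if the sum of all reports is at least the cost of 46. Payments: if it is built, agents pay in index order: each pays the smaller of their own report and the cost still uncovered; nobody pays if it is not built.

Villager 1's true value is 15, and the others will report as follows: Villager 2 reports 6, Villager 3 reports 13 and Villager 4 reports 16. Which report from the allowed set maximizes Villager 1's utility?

12

Report 6: project not built, utility 0.
Report 12: project built, pays 12, utility 15 - 12 = 3.
Report 13: project built, pays 13, utility 15 - 13 = 2.
Report 15: project built, pays 15, utility 15 - 15 = 0.
Report 16: project built, pays 16, utility 15 - 16 = -1.
The best choice is 12 with utility 3.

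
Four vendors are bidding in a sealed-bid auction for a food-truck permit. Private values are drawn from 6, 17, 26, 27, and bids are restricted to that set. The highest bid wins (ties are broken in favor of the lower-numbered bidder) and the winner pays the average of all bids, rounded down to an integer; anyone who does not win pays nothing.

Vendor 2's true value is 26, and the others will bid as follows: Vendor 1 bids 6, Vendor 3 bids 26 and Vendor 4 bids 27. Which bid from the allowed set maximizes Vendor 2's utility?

Bid 6: loses, pays 0, utility 0.
Bid 17: loses, pays 0, utility 0.
Bid 26: loses, pays 0, utility 0.
Bid 27: wins, pays 21, utility 26 - 21 = 5.
The best choice is 27 with utility 5.

27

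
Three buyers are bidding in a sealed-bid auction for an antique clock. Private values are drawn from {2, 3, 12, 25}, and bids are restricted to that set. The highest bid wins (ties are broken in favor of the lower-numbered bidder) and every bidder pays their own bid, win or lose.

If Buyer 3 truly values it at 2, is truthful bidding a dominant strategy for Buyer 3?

Consider the case where Buyer 1 bids 2 and Buyer 2 bids 2.
Truthful bid 2: loses but pays 2, utility -2.
Bid 3 instead: wins, pays 3, utility 2 - 3 = -1.
Since -1 > -2, bidding 3 is strictly better here, so truthful bidding is not dominant.

No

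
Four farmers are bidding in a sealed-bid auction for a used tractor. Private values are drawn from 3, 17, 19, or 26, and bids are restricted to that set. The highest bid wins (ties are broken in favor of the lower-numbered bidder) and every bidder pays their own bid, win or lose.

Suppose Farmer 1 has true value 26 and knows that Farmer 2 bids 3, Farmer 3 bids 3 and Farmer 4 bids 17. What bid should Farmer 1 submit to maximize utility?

17

Bid 3: loses but pays 3, utility -3.
Bid 17: wins, pays 17, utility 26 - 17 = 9.
Bid 19: wins, pays 19, utility 26 - 19 = 7.
Bid 26: wins, pays 26, utility 26 - 26 = 0.
The best choice is 17 with utility 9.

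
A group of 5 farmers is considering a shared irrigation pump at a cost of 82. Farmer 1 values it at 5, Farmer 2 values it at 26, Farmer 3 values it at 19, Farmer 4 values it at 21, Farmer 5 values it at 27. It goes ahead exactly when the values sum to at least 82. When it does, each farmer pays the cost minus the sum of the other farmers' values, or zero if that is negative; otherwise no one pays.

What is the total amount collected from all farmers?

29

Total value 98 ≥ cost 82, so it is built.
Farmer 1: others sum to 93; max(0, 82 - 93) = 0.
Farmer 2: others sum to 72; max(0, 82 - 72) = 10.
Farmer 3: others sum to 79; max(0, 82 - 79) = 3.
Farmer 4: others sum to 77; max(0, 82 - 77) = 5.
Farmer 5: others sum to 71; max(0, 82 - 71) = 11.
Total collected = 0 + 10 + 3 + 5 + 11 = 29.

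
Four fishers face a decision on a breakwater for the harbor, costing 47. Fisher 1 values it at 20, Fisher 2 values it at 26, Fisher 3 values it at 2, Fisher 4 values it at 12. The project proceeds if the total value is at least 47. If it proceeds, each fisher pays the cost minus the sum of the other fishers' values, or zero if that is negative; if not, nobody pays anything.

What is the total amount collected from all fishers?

Total value 60 ≥ cost 47, so it is built.
Fisher 1: others sum to 40; max(0, 47 - 40) = 7.
Fisher 2: others sum to 34; max(0, 47 - 34) = 13.
Fisher 3: others sum to 58; max(0, 47 - 58) = 0.
Fisher 4: others sum to 48; max(0, 47 - 48) = 0.
Total collected = 7 + 13 + 0 + 0 = 20.

20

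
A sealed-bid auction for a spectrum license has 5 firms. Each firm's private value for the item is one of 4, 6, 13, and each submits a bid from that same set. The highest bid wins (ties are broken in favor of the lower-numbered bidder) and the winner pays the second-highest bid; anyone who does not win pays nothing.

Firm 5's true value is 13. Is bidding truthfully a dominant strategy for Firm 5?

Check each profile of the others' bids and compare truth against every alternative bid.
Others bid (4, 4, 4, 6): truth gives 7, best alternative gives 0.
Others bid (4, 4, 6, 4): truth gives 7, best alternative gives 0.
Others bid (4, 4, 6, 6): truth gives 7, best alternative gives 0.
Others bid (4, 6, 4, 4): truth gives 7, best alternative gives 0.
Others bid (4, 6, 4, 6): truth gives 7, best alternative gives 0.
Others bid (4, 6, 6, 4): truth gives 7, best alternative gives 0.
(Remaining 75 profiles checked similarly; truth is weakly best in each.)
In every case the truthful bid is at least as good as any alternative, so it is a dominant strategy.

Yes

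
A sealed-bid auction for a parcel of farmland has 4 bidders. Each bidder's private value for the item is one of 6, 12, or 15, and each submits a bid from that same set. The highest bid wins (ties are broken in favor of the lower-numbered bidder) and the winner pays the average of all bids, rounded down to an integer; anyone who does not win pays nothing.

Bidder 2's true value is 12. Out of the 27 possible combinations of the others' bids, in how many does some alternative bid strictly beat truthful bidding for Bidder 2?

5

Others bid (6, 6, 15): truth gives 0; bid 15 gives 2 > 0. Violating.
Others bid (6, 15, 6): truth gives 0; bid 15 gives 2 > 0. Violating.
Others bid (12, 6, 6): truth gives 0; bid 15 gives 3 > 0. Violating.
Others bid (12, 6, 12): truth gives 0; bid 15 gives 1 > 0. Violating.
Others bid (6, 6, 6): truth gives 5; no alternative beats it.
Others bid (6, 6, 12): truth gives 3; no alternative beats it.
(Checking all 27 profiles: 5 have a profitable deviation, 22 do not.)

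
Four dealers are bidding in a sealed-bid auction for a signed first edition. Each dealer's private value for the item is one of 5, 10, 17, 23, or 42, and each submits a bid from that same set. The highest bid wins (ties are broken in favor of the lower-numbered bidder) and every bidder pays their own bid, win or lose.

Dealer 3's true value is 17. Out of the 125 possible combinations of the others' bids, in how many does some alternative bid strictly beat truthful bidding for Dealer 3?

115

Others bid (5, 5, 5): truth gives 0; bid 10 gives 7 > 0. Violating.
Others bid (5, 5, 10): truth gives 0; bid 10 gives 7 > 0. Violating.
Others bid (5, 5, 23): truth gives -17; bid 5 gives -5 > -17. Violating.
Others bid (5, 5, 42): truth gives -17; bid 5 gives -5 > -17. Violating.
Others bid (5, 5, 17): truth gives 0; no alternative beats it.
Others bid (5, 10, 5): truth gives 0; no alternative beats it.
(Checking all 125 profiles: 115 have a profitable deviation, 10 do not.)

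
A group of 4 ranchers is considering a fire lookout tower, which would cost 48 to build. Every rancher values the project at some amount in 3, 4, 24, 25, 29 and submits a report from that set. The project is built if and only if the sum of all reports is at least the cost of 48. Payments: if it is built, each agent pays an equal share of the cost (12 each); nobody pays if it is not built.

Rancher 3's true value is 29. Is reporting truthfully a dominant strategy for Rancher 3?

Yes

Check each profile of the others' reports and compare truth against every alternative report.
Others report (3, 3, 24): truth gives 17, best alternative gives 17.
Others report (3, 3, 25): truth gives 17, best alternative gives 17.
Others report (3, 3, 29): truth gives 17, best alternative gives 17.
Others report (3, 4, 24): truth gives 17, best alternative gives 17.
Others report (3, 4, 25): truth gives 17, best alternative gives 17.
Others report (3, 4, 29): truth gives 17, best alternative gives 17.
(Remaining 119 profiles checked similarly; truth is weakly best in each.)
In every case the truthful report is at least as good as any alternative, so it is a dominant strategy.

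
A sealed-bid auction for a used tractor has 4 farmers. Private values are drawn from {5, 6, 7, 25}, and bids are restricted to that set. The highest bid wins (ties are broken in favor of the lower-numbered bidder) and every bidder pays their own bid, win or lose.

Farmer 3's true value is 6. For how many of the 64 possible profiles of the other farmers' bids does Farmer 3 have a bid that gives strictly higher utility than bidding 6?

Others bid (5, 5, 7): truth gives -6; bid 7 gives -1 > -6. Violating.
Others bid (5, 5, 25): truth gives -6; bid 5 gives -5 > -6. Violating.
Others bid (5, 6, 5): truth gives -6; bid 7 gives -1 > -6. Violating.
Others bid (5, 6, 6): truth gives -6; bid 7 gives -1 > -6. Violating.
Others bid (5, 5, 5): truth gives 0; no alternative beats it.
Others bid (5, 5, 6): truth gives 0; no alternative beats it.
(Checking all 64 profiles: 62 have a profitable deviation, 2 do not.)

62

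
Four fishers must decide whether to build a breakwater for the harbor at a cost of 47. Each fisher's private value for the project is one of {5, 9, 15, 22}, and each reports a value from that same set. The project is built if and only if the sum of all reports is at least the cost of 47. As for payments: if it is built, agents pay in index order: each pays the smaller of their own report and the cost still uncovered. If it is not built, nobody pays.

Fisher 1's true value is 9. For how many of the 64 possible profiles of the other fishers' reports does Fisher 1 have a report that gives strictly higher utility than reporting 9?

26

Others report (5, 15, 22): truth gives 0; report 5 gives 4 > 0. Violating.
Others report (5, 22, 15): truth gives 0; report 5 gives 4 > 0. Violating.
Others report (5, 22, 22): truth gives 0; report 5 gives 4 > 0. Violating.
Others report (9, 15, 22): truth gives 0; report 5 gives 4 > 0. Violating.
Others report (5, 5, 5): truth gives 0; no alternative beats it.
Others report (5, 5, 9): truth gives 0; no alternative beats it.
(Checking all 64 profiles: 26 have a profitable deviation, 38 do not.)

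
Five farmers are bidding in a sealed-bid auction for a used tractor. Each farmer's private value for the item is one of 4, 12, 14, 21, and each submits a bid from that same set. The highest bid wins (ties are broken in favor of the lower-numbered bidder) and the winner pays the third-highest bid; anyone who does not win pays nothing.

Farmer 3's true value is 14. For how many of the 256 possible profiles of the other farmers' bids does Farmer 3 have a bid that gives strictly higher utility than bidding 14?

32

Others bid (4, 4, 4, 21): truth gives 0; bid 21 gives 10 > 0. Violating.
Others bid (4, 4, 12, 21): truth gives 0; bid 21 gives 2 > 0. Violating.
Others bid (4, 4, 21, 4): truth gives 0; bid 21 gives 10 > 0. Violating.
Others bid (4, 4, 21, 12): truth gives 0; bid 21 gives 2 > 0. Violating.
Others bid (4, 4, 4, 4): truth gives 10; no alternative beats it.
Others bid (4, 4, 4, 12): truth gives 10; no alternative beats it.
(Checking all 256 profiles: 32 have a profitable deviation, 224 do not.)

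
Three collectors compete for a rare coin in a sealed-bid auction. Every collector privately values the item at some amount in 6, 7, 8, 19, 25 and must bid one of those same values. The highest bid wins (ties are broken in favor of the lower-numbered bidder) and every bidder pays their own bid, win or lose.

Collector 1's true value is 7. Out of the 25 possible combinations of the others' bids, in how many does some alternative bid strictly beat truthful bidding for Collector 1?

Others bid (6, 6): truth gives 0; bid 6 gives 1 > 0. Violating.
Others bid (6, 8): truth gives -7; bid 8 gives -1 > -7. Violating.
Others bid (6, 19): truth gives -7; bid 6 gives -6 > -7. Violating.
Others bid (6, 25): truth gives -7; bid 6 gives -6 > -7. Violating.
Others bid (6, 7): truth gives 0; no alternative beats it.
Others bid (7, 6): truth gives 0; no alternative beats it.
(Checking all 25 profiles: 22 have a profitable deviation, 3 do not.)

22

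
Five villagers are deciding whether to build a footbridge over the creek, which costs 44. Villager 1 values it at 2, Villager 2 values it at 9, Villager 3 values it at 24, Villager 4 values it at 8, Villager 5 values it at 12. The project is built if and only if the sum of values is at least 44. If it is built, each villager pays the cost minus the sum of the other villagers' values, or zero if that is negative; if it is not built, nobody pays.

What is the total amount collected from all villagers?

Total value 55 ≥ cost 44, so it is built.
Villager 1: others sum to 53; max(0, 44 - 53) = 0.
Villager 2: others sum to 46; max(0, 44 - 46) = 0.
Villager 3: others sum to 31; max(0, 44 - 31) = 13.
Villager 4: others sum to 47; max(0, 44 - 47) = 0.
Villager 5: others sum to 43; max(0, 44 - 43) = 1.
Total collected = 0 + 0 + 13 + 0 + 1 = 14.

14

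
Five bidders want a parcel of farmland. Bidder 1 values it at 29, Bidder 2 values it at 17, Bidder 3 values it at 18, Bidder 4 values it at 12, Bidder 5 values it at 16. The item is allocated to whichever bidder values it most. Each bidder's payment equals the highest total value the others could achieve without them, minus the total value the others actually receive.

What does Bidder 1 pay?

Bidder 1 has the highest value and receives the item.
Without Bidder 1, the item would go to the next-highest value, 18, so the others could achieve 18.
With Bidder 1 present and winning, the others receive nothing, so their total is 0.
Payment = 18 - 0 = 18.

18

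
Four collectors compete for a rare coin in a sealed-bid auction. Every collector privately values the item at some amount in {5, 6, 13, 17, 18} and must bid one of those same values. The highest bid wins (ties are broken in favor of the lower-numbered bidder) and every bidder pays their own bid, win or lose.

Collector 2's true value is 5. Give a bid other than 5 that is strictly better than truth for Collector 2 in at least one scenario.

6

Suppose Collector 1 bids 5, Collector 3 bids 5 and Collector 4 bids 5.
Bid 5: loses but pays 5, utility -5.
Bid 6: wins, pays 6, utility 5 - 6 = -1.
So bidding 6 beats truth here (-1 > -5).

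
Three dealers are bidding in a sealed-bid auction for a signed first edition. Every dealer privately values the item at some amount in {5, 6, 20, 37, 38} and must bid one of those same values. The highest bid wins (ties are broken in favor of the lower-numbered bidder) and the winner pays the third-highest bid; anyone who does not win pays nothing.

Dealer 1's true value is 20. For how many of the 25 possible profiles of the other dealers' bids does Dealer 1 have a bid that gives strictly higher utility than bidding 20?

Others bid (5, 37): truth gives 0; bid 37 gives 15 > 0. Violating.
Others bid (5, 38): truth gives 0; bid 38 gives 15 > 0. Violating.
Others bid (6, 37): truth gives 0; bid 37 gives 14 > 0. Violating.
Others bid (6, 38): truth gives 0; bid 38 gives 14 > 0. Violating.
Others bid (5, 5): truth gives 15; no alternative beats it.
Others bid (5, 6): truth gives 15; no alternative beats it.
(Checking all 25 profiles: 8 have a profitable deviation, 17 do not.)

8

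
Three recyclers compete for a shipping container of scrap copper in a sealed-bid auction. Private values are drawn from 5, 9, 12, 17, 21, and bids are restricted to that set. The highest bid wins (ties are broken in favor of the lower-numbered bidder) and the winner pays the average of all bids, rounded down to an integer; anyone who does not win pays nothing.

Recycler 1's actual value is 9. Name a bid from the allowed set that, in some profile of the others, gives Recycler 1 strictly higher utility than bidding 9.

Suppose Recycler 2 bids 5 and Recycler 3 bids 5.
Bid 9: wins, pays 6, utility 9 - 6 = 3.
Bid 5: wins, pays 5, utility 9 - 5 = 4.
So bidding 5 beats truth here (4 > 3).

5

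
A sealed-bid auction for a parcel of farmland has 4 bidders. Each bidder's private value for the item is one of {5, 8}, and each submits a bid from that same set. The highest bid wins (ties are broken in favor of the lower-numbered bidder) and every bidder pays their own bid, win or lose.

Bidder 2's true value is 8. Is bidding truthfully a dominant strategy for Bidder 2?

Consider the case where Bidder 1 bids 8, Bidder 3 bids 5 and Bidder 4 bids 5.
Truthful bid 8: loses but pays 8, utility -8.
Bid 5 instead: loses but pays 5, utility -5.
Since -5 > -8, bidding 5 is strictly better here, so truthful bidding is not dominant.

No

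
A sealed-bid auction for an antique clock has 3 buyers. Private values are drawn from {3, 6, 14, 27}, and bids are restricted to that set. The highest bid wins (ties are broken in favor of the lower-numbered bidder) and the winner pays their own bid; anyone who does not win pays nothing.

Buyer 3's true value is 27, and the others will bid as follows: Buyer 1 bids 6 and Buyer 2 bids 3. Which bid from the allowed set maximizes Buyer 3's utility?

Bid 3: loses, pays 0, utility 0.
Bid 6: loses, pays 0, utility 0.
Bid 14: wins, pays 14, utility 27 - 14 = 13.
Bid 27: wins, pays 27, utility 27 - 27 = 0.
The best choice is 14 with utility 13.

14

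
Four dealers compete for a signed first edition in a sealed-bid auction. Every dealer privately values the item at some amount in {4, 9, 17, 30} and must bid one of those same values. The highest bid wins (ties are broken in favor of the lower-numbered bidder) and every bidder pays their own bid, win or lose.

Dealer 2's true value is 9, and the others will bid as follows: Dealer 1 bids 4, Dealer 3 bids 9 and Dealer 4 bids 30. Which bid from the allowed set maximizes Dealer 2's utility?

Bid 4: loses but pays 4, utility -4.
Bid 9: loses but pays 9, utility -9.
Bid 17: loses but pays 17, utility -17.
Bid 30: wins, pays 30, utility 9 - 30 = -21.
The best choice is 4 with utility -4.

4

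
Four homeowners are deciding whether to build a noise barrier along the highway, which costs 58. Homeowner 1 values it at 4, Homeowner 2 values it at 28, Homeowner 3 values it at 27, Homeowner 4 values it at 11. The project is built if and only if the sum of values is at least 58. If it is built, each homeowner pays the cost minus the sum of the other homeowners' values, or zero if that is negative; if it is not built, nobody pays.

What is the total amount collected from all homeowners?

Total value 70 ≥ cost 58, so it is built.
Homeowner 1: others sum to 66; max(0, 58 - 66) = 0.
Homeowner 2: others sum to 42; max(0, 58 - 42) = 16.
Homeowner 3: others sum to 43; max(0, 58 - 43) = 15.
Homeowner 4: others sum to 59; max(0, 58 - 59) = 0.
Total collected = 0 + 16 + 15 + 0 = 31.

31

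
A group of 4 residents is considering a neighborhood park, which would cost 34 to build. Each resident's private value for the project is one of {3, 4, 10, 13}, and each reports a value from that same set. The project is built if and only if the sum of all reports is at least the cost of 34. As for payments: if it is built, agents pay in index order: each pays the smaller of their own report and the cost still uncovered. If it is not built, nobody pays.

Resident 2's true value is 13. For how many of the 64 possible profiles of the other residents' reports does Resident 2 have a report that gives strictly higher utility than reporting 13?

29

Others report (3, 10, 13): truth gives 0; report 10 gives 3 > 0. Violating.
Others report (3, 13, 10): truth gives 0; report 10 gives 3 > 0. Violating.
Others report (3, 13, 13): truth gives 0; report 10 gives 3 > 0. Violating.
Others report (4, 10, 10): truth gives 0; report 10 gives 3 > 0. Violating.
Others report (3, 3, 3): truth gives 0; no alternative beats it.
Others report (3, 3, 4): truth gives 0; no alternative beats it.
(Checking all 64 profiles: 29 have a profitable deviation, 35 do not.)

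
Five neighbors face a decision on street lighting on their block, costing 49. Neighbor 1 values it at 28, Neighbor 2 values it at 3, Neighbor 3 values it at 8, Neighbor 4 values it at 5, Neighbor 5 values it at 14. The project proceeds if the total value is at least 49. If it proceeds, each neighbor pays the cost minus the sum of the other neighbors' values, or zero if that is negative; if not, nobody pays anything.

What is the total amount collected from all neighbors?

Total value 58 ≥ cost 49, so it is built.
Neighbor 1: others sum to 30; max(0, 49 - 30) = 19.
Neighbor 2: others sum to 55; max(0, 49 - 55) = 0.
Neighbor 3: others sum to 50; max(0, 49 - 50) = 0.
Neighbor 4: others sum to 53; max(0, 49 - 53) = 0.
Neighbor 5: others sum to 44; max(0, 49 - 44) = 5.
Total collected = 19 + 0 + 0 + 0 + 5 = 24.

24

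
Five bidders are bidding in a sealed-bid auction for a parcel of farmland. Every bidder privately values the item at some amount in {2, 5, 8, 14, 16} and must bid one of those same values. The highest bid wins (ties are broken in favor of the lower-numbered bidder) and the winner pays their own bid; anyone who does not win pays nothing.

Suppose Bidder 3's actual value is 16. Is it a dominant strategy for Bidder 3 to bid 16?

No

Consider the case where Bidder 1 bids 2, Bidder 2 bids 2, Bidder 4 bids 2 and Bidder 5 bids 2.
Truthful bid 16: wins, pays 16, utility 16 - 16 = 0.
Bid 5 instead: wins, pays 5, utility 16 - 5 = 11.
Since 11 > 0, bidding 5 is strictly better here, so truthful bidding is not dominant.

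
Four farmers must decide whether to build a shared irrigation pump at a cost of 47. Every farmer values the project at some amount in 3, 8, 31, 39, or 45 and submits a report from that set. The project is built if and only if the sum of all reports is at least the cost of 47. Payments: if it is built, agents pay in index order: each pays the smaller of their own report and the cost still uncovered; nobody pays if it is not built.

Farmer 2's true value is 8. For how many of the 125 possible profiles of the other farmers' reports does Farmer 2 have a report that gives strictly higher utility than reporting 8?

83

Others report (3, 3, 39): truth gives 0; report 3 gives 5 > 0. Violating.
Others report (3, 3, 45): truth gives 0; report 3 gives 5 > 0. Violating.
Others report (3, 8, 39): truth gives 0; report 3 gives 5 > 0. Violating.
Others report (3, 8, 45): truth gives 0; report 3 gives 5 > 0. Violating.
Others report (3, 3, 3): truth gives 0; no alternative beats it.
Others report (3, 3, 8): truth gives 0; no alternative beats it.
(Checking all 125 profiles: 83 have a profitable deviation, 42 do not.)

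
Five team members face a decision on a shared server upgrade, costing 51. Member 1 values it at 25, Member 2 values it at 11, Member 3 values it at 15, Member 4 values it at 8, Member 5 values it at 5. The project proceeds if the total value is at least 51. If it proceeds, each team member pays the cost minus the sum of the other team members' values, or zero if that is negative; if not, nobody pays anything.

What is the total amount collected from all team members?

14

Total value 64 ≥ cost 51, so it is built.
Member 1: others sum to 39; max(0, 51 - 39) = 12.
Member 2: others sum to 53; max(0, 51 - 53) = 0.
Member 3: others sum to 49; max(0, 51 - 49) = 2.
Member 4: others sum to 56; max(0, 51 - 56) = 0.
Member 5: others sum to 59; max(0, 51 - 59) = 0.
Total collected = 12 + 0 + 2 + 0 + 0 = 14.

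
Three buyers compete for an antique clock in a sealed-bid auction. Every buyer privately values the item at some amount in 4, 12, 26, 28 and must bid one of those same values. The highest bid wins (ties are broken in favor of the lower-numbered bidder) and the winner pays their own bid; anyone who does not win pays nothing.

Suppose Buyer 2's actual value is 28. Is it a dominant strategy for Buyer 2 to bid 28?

No

Consider the case where Buyer 1 bids 4 and Buyer 3 bids 4.
Truthful bid 28: wins, pays 28, utility 28 - 28 = 0.
Bid 12 instead: wins, pays 12, utility 28 - 12 = 16.
Since 16 > 0, bidding 12 is strictly better here, so truthful bidding is not dominant.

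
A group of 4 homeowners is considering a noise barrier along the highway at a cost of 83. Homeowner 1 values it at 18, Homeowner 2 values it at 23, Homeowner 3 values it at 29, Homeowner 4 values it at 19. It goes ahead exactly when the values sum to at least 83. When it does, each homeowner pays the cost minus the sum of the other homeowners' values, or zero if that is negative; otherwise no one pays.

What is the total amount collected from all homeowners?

65

Total value 89 ≥ cost 83, so it is built.
Homeowner 1: others sum to 71; max(0, 83 - 71) = 12.
Homeowner 2: others sum to 66; max(0, 83 - 66) = 17.
Homeowner 3: others sum to 60; max(0, 83 - 60) = 23.
Homeowner 4: others sum to 70; max(0, 83 - 70) = 13.
Total collected = 12 + 17 + 23 + 13 = 65.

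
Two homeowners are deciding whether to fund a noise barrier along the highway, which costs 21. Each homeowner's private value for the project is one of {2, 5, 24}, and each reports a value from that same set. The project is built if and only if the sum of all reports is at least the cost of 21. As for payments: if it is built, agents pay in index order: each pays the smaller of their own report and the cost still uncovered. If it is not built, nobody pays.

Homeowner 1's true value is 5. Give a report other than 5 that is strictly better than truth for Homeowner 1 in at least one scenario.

Suppose Homeowner 2 reports 24.
Report 5: project built, pays 5, utility 5 - 5 = 0.
Report 2: project built, pays 2, utility 5 - 2 = 3.
So reporting 2 beats truth here (3 > 0).

2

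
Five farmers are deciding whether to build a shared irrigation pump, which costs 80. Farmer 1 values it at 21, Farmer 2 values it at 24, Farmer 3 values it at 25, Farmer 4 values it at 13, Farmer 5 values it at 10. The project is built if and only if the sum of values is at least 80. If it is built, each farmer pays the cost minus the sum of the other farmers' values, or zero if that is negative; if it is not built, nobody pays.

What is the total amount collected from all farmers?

Total value 93 ≥ cost 80, so it is built.
Farmer 1: others sum to 72; max(0, 80 - 72) = 8.
Farmer 2: others sum to 69; max(0, 80 - 69) = 11.
Farmer 3: others sum to 68; max(0, 80 - 68) = 12.
Farmer 4: others sum to 80; max(0, 80 - 80) = 0.
Farmer 5: others sum to 83; max(0, 80 - 83) = 0.
Total collected = 8 + 11 + 12 + 0 + 0 = 31.

31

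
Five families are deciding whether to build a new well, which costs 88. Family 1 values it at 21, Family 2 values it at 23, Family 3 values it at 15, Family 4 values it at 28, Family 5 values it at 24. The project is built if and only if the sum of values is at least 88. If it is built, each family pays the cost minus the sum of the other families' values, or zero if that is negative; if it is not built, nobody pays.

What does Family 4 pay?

5

Total value 111 ≥ cost 88, so the project is built.
The other families' values sum to 83.
Cost minus that sum is 88 - 83 = 5.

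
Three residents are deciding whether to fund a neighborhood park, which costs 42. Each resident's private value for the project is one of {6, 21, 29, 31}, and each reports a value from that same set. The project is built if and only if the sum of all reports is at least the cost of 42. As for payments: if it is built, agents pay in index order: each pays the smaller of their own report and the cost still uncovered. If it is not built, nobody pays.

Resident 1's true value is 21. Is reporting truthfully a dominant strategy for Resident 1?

Consider the case where Resident 2 reports 6 and Resident 3 reports 31.
Truthful report 21: project built, pays 21, utility 21 - 21 = 0.
Report 6 instead: project built, pays 6, utility 21 - 6 = 15.
Since 15 > 0, reporting 6 is strictly better here, so truthful reporting is not dominant.

No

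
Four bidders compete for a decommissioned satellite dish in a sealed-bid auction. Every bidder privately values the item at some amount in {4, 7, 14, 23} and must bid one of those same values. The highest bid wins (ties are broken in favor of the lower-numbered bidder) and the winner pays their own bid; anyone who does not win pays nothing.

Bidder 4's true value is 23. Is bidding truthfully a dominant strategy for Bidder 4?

Consider the case where Bidder 1 bids 4, Bidder 2 bids 4 and Bidder 3 bids 4.
Truthful bid 23: wins, pays 23, utility 23 - 23 = 0.
Bid 7 instead: wins, pays 7, utility 23 - 7 = 16.
Since 16 > 0, bidding 7 is strictly better here, so truthful bidding is not dominant.

No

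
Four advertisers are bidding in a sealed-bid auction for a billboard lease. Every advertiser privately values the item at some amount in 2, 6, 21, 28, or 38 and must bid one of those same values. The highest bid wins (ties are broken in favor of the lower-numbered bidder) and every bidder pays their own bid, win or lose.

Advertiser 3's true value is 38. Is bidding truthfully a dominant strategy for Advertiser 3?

Consider the case where Advertiser 1 bids 2, Advertiser 2 bids 2 and Advertiser 4 bids 2.
Truthful bid 38: wins, pays 38, utility 38 - 38 = 0.
Bid 6 instead: wins, pays 6, utility 38 - 6 = 32.
Since 32 > 0, bidding 6 is strictly better here, so truthful bidding is not dominant.

No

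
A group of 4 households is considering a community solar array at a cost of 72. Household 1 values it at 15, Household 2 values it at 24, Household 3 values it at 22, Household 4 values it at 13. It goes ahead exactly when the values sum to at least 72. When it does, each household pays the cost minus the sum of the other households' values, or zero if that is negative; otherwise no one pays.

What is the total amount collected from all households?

Total value 74 ≥ cost 72, so it is built.
Household 1: others sum to 59; max(0, 72 - 59) = 13.
Household 2: others sum to 50; max(0, 72 - 50) = 22.
Household 3: others sum to 52; max(0, 72 - 52) = 20.
Household 4: others sum to 61; max(0, 72 - 61) = 11.
Total collected = 13 + 22 + 20 + 11 = 66.

66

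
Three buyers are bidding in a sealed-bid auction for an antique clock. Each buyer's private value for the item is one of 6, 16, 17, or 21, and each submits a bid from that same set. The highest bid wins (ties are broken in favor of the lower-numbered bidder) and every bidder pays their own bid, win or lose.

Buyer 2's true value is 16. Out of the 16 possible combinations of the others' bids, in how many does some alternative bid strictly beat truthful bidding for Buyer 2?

Others bid (6, 17): truth gives -16; bid 17 gives -1 > -16. Violating.
Others bid (6, 21): truth gives -16; bid 21 gives -5 > -16. Violating.
Others bid (16, 6): truth gives -16; bid 17 gives -1 > -16. Violating.
Others bid (16, 16): truth gives -16; bid 17 gives -1 > -16. Violating.
Others bid (6, 6): truth gives 0; no alternative beats it.
Others bid (6, 16): truth gives 0; no alternative beats it.
(Checking all 16 profiles: 14 have a profitable deviation, 2 do not.)

14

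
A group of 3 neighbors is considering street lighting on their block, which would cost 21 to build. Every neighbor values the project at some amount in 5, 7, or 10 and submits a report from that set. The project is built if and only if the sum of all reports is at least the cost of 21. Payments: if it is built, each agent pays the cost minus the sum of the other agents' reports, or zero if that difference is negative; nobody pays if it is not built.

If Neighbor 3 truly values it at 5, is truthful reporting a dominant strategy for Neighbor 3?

Yes

Check each profile of the others' reports and compare truth against every alternative report.
Others report (7, 7): truth gives 0, best alternative gives -2.
Others report (5, 10): truth gives 0, best alternative gives -1.
Others report (10, 5): truth gives 0, best alternative gives -1.
Others report (10, 10): truth gives 4, best alternative gives 4.
Others report (7, 10): truth gives 1, best alternative gives 1.
Others report (10, 7): truth gives 1, best alternative gives 1.
(Remaining 3 profiles checked similarly; truth is weakly best in each.)
In every case the truthful report is at least as good as any alternative, so it is a dominant strategy.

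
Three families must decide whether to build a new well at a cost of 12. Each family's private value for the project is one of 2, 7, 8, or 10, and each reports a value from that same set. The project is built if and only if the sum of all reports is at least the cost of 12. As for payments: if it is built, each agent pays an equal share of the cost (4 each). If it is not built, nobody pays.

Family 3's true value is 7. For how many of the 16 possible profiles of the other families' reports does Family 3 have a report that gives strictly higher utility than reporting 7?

1

Others report (2, 2): truth gives 0; report 8 gives 3 > 0. Violating.
Others report (2, 7): truth gives 3; no alternative beats it.
Others report (2, 8): truth gives 3; no alternative beats it.
(Checking all 16 profiles: 1 has a profitable deviation, 15 do not.)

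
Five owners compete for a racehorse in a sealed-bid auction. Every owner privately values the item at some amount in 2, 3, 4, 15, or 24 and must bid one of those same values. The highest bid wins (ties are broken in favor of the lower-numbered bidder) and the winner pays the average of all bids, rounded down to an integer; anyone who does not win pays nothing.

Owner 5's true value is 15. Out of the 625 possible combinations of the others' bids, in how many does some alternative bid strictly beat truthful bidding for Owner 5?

190

Others bid (2, 2, 2, 2): truth gives 11; bid 3 gives 13 > 11. Violating.
Others bid (2, 2, 2, 3): truth gives 11; bid 4 gives 13 > 11. Violating.
Others bid (2, 2, 2, 15): truth gives 0; bid 24 gives 6 > 0. Violating.
Others bid (2, 2, 3, 2): truth gives 11; bid 4 gives 13 > 11. Violating.
Others bid (2, 2, 2, 4): truth gives 10; no alternative beats it.
Others bid (2, 2, 2, 24): truth gives 0; no alternative beats it.
(Checking all 625 profiles: 190 have a profitable deviation, 435 do not.)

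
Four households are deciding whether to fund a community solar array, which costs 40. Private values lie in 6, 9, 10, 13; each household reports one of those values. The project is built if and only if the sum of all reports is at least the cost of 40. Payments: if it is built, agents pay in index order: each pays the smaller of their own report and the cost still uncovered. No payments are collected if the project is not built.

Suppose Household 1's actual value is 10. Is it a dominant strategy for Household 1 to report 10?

Consider the case where Household 2 reports 6, Household 3 reports 13 and Household 4 reports 13.
Truthful report 10: project built, pays 10, utility 10 - 10 = 0.
Report 9 instead: project built, pays 9, utility 10 - 9 = 1.
Since 1 > 0, reporting 9 is strictly better here, so truthful reporting is not dominant.

No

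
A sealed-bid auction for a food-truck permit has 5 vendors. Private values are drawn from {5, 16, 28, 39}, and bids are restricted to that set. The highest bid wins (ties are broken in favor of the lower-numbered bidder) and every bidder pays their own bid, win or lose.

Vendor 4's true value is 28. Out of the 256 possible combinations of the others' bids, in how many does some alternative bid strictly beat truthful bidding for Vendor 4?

Others bid (5, 5, 5, 5): truth gives 0; bid 16 gives 12 > 0. Violating.
Others bid (5, 5, 5, 16): truth gives 0; bid 16 gives 12 > 0. Violating.
Others bid (5, 5, 5, 39): truth gives -28; bid 5 gives -5 > -28. Violating.
Others bid (5, 5, 16, 39): truth gives -28; bid 5 gives -5 > -28. Violating.
Others bid (5, 5, 5, 28): truth gives 0; no alternative beats it.
Others bid (5, 5, 16, 5): truth gives 0; no alternative beats it.
(Checking all 256 profiles: 234 have a profitable deviation, 22 do not.)

234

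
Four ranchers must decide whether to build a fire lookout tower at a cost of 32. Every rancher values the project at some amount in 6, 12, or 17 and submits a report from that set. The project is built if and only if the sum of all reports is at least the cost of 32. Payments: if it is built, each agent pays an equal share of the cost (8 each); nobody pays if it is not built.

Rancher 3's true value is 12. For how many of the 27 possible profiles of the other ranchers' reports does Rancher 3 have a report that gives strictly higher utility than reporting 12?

Others report (6, 6, 6): truth gives 0; report 17 gives 4 > 0. Violating.
Others report (6, 6, 12): truth gives 4; no alternative beats it.
Others report (6, 6, 17): truth gives 4; no alternative beats it.
(Checking all 27 profiles: 1 has a profitable deviation, 26 do not.)

1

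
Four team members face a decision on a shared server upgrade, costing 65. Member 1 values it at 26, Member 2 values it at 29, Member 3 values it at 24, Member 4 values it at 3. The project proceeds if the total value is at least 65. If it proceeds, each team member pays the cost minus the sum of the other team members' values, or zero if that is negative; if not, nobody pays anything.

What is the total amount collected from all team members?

Total value 82 ≥ cost 65, so it is built.
Member 1: others sum to 56; max(0, 65 - 56) = 9.
Member 2: others sum to 53; max(0, 65 - 53) = 12.
Member 3: others sum to 58; max(0, 65 - 58) = 7.
Member 4: others sum to 79; max(0, 65 - 79) = 0.
Total collected = 9 + 12 + 7 + 0 = 28.

28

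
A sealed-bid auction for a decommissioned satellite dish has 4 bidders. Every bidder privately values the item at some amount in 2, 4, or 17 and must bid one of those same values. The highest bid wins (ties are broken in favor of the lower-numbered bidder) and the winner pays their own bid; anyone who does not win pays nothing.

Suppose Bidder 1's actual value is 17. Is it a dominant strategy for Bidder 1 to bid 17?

No

Consider the case where Bidder 2 bids 2, Bidder 3 bids 2 and Bidder 4 bids 2.
Truthful bid 17: wins, pays 17, utility 17 - 17 = 0.
Bid 2 instead: wins, pays 2, utility 17 - 2 = 15.
Since 15 > 0, bidding 2 is strictly better here, so truthful bidding is not dominant.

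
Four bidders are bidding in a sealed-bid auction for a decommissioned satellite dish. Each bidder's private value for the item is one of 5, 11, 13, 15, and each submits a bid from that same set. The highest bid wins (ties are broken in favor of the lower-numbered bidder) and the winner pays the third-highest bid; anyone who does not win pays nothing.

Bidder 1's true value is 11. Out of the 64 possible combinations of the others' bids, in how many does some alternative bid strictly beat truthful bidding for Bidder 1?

Others bid (5, 5, 13): truth gives 0; bid 13 gives 6 > 0. Violating.
Others bid (5, 5, 15): truth gives 0; bid 15 gives 6 > 0. Violating.
Others bid (5, 13, 5): truth gives 0; bid 13 gives 6 > 0. Violating.
Others bid (5, 15, 5): truth gives 0; bid 15 gives 6 > 0. Violating.
Others bid (5, 5, 5): truth gives 6; no alternative beats it.
Others bid (5, 5, 11): truth gives 6; no alternative beats it.
(Checking all 64 profiles: 6 have a profitable deviation, 58 do not.)

6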